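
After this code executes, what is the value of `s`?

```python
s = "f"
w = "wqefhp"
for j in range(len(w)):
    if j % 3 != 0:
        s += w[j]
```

'fqehp'

j=0: skip
j=1: add 'q' → 'fq'
j=2: add 'e' → 'fqe'
j=3: skip
j=4: add 'h' → 'fqeh'
j=5: add 'p' → 'fqehp'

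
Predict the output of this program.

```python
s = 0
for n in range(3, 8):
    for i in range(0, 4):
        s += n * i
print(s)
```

n=3,i=0: s = 0+0 = 0
n=3,i=1: s = 0+3 = 3
n=3,i=2: s = 3+6 = 9
n=3,i=3: s = 9+9 = 18
n=4,i=0: s = 18+0 = 18
n=4,i=1: s = 18+4 = 22
n=4,i=2: s = 22+8 = 30
n=4,i=3: s = 30+12 = 42
n=5,i=0: s = 42+0 = 42
n=5,i=1: s = 42+5 = 47
n=5,i=2: s = 47+10 = 57
n=5,i=3: s = 57+15 = 72
n=6,i=0: s = 72+0 = 72
n=6,i=1: s = 72+6 = 78
n=6,i=2: s = 78+12 = 90
n=6,i=3: s = 90+18 = 108
n=7,i=0: s = 108+0 = 108
n=7,i=1: s = 108+7 = 115
n=7,i=2: s = 115+14 = 129
n=7,i=3: s = 129+21 = 150

150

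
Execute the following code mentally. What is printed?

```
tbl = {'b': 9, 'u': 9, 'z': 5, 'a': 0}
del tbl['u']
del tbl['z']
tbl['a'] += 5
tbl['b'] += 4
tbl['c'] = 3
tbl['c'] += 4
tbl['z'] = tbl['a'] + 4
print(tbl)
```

{'b': 13, 'a': 5, 'c': 7, 'z': 9}

del 'u' → {'b': 9, 'z': 5, 'a': 0}
del 'z' → {'b': 9, 'a': 0}
tbl['a'] = 0+5 = 5 → {'b': 9, 'a': 5}
tbl['b'] = 9+4 = 13 → {'b': 13, 'a': 5}
tbl['c'] = 3 → {'b': 13, 'a': 5, 'c': 3}
tbl['c'] = 3+4 = 7 → {'b': 13, 'a': 5, 'c': 7}
tbl['z'] = tbl['a']+4 = 9 → {'b': 13, 'a': 5, 'c': 7, 'z': 9}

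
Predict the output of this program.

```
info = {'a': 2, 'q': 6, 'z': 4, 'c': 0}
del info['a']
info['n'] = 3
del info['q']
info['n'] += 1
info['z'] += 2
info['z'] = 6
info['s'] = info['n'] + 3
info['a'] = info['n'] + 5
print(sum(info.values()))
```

26

del 'a' → {'q': 6, 'z': 4, 'c': 0}
info['n'] = 3 → {'q': 6, 'z': 4, 'c': 0, 'n': 3}
del 'q' → {'z': 4, 'c': 0, 'n': 3}
info['n'] = 3+1 = 4 → {'z': 4, 'c': 0, 'n': 4}
info['z'] = 4+2 = 6 → {'z': 6, 'c': 0, 'n': 4}
info['z'] = 6 → {'z': 6, 'c': 0, 'n': 4}
info['s'] = info['n']+3 = 7 → {'z': 6, 'c': 0, 'n': 4, 's': 7}
info['a'] = info['n']+5 = 9 → {'z': 6, 'c': 0, 'n': 4, 's': 7, 'a': 9}
sum of values = 26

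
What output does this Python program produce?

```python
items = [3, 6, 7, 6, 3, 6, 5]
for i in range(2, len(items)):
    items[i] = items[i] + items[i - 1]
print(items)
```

i=2: items[2] = 7+6 = 13 → [3, 6, 13, 6, 3, 6, 5]
i=3: items[3] = 6+13 = 19 → [3, 6, 13, 19, 3, 6, 5]
i=4: items[4] = 3+19 = 22 → [3, 6, 13, 19, 22, 6, 5]
i=5: items[5] = 6+22 = 28 → [3, 6, 13, 19, 22, 28, 5]
i=6: items[6] = 5+28 = 33 → [3, 6, 13, 19, 22, 28, 33]

[3, 6, 13, 19, 22, 28, 33]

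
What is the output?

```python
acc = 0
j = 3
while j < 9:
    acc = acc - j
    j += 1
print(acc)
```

j=3: acc = 0-3 = -3
j=4: acc = (-3)-4 = -7
j=5: acc = (-7)-5 = -12
j=6: acc = (-12)-6 = -18
j=7: acc = (-18)-7 = -25
j=8: acc = (-25)-8 = -33

-33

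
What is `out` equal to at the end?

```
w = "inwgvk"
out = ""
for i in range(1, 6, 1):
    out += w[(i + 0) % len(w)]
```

i=1: add w[1]='n' → 'n'
i=2: add w[2]='w' → 'nw'
i=3: add w[3]='g' → 'nwg'
i=4: add w[4]='v' → 'nwgv'
i=5: add w[5]='k' → 'nwgvk'

'nwgvk'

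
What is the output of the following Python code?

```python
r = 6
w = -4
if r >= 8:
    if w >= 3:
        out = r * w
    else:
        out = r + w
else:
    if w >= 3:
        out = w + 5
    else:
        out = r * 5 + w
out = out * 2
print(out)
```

r=6, w=-4
r >= 8 is False; w >= 3 is False
→ out = r * 5 + w = 26
out = 26*2 = 52

52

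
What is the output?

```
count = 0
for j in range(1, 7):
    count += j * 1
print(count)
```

21

j=1: count = 0+1*1 = 1
j=2: count = 1+2*1 = 3
j=3: count = 3+3*1 = 6
j=4: count = 6+4*1 = 10
j=5: count = 10+5*1 = 15
j=6: count = 15+6*1 = 21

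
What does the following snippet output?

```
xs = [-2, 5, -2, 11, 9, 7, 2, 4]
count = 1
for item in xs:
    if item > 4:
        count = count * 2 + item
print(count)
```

125

item=-2: not >4
item=5: >4, count = 1*2+5 = 7
item=-2: not >4
item=11: >4, count = 7*2+11 = 25
item=9: >4, count = 25*2+9 = 59
item=7: >4, count = 59*2+7 = 125
item=2: not >4
item=4: not >4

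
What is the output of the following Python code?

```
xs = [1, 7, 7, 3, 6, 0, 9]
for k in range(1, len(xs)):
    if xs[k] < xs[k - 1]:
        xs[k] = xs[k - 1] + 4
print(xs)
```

[1, 7, 7, 11, 15, 19, 23]

k=1: 7>=1, unchanged → [1, 7, 7, 3, 6, 0, 9]
k=2: 7>=7, unchanged → [1, 7, 7, 3, 6, 0, 9]
k=3: 3<7, xs[3] = 7+4 = 11 → [1, 7, 7, 11, 6, 0, 9]
k=4: 6<11, xs[4] = 11+4 = 15 → [1, 7, 7, 11, 15, 0, 9]
k=5: 0<15, xs[5] = 15+4 = 19 → [1, 7, 7, 11, 15, 19, 9]
k=6: 9<19, xs[6] = 19+4 = 23 → [1, 7, 7, 11, 15, 19, 23]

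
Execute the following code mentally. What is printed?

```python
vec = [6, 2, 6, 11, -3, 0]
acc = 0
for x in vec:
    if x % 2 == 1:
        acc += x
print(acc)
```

x=6: not odd
x=2: not odd
x=6: not odd
x=11: odd, acc = 0+11 = 11
x=-3: odd, acc = 11+(-3) = 8
x=0: not odd

8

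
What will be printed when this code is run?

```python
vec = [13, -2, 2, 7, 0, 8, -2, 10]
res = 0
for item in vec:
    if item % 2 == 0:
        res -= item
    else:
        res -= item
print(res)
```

item=13: not even, res = 0-13 = -13
item=-2: even, res = (-13)-(-2) = -11
item=2: even, res = (-11)-2 = -13
item=7: not even, res = (-13)-7 = -20
item=0: even, res = (-20)-0 = -20
item=8: even, res = (-20)-8 = -28
item=-2: even, res = (-28)-(-2) = -26
item=10: even, res = (-26)-10 = -36

-36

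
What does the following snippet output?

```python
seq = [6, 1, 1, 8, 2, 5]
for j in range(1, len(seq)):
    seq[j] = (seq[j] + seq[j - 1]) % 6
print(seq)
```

j=1: seq[1] = (1+6)%6 = 1 → [6, 1, 1, 8, 2, 5]
j=2: seq[2] = (1+1)%6 = 2 → [6, 1, 2, 8, 2, 5]
j=3: seq[3] = (8+2)%6 = 4 → [6, 1, 2, 4, 2, 5]
j=4: seq[4] = (2+4)%6 = 0 → [6, 1, 2, 4, 0, 5]
j=5: seq[5] = (5+0)%6 = 5 → [6, 1, 2, 4, 0, 5]

[6, 1, 2, 4, 0, 5]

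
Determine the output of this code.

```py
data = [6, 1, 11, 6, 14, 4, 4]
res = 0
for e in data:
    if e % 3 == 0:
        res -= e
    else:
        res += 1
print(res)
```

e=6: %3==0, res = 0-6 = -6
e=1: not %3==0, res = (-6)+1 = -5
e=11: not %3==0, res = (-5)+1 = -4
e=6: %3==0, res = (-4)-6 = -10
e=14: not %3==0, res = (-10)+1 = -9
e=4: not %3==0, res = (-9)+1 = -8
e=4: not %3==0, res = (-8)+1 = -7

-7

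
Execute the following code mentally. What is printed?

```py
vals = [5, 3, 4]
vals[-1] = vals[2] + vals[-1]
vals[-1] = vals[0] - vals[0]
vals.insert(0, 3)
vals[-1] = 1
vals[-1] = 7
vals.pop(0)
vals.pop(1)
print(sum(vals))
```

vals[-1] = vals[2]+vals[-1] = 4+4 = 8 → [5, 3, 8]
vals[-1] = vals[0]-vals[0] = 5-5 = 0 → [5, 3, 0]
insert 3 at 0 → [3, 5, 3, 0]
vals[-1] = 1 → [3, 5, 3, 1]
vals[-1] = 7 → [3, 5, 3, 7]
pop(0) removes 3 → [5, 3, 7]
pop(1) removes 3 → [5, 7]
sum = 12

12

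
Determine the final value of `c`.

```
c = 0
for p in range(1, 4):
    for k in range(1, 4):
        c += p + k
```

p=1,k=1: c = 0+2 = 2
p=1,k=2: c = 2+3 = 5
p=1,k=3: c = 5+4 = 9
p=2,k=1: c = 9+3 = 12
p=2,k=2: c = 12+4 = 16
p=2,k=3: c = 16+5 = 21
p=3,k=1: c = 21+4 = 25
p=3,k=2: c = 25+5 = 30
p=3,k=3: c = 30+6 = 36

36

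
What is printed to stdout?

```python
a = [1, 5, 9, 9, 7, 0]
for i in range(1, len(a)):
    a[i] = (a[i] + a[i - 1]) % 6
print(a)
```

[1, 0, 3, 0, 1, 1]

i=1: a[1] = (5+1)%6 = 0 → [1, 0, 9, 9, 7, 0]
i=2: a[2] = (9+0)%6 = 3 → [1, 0, 3, 9, 7, 0]
i=3: a[3] = (9+3)%6 = 0 → [1, 0, 3, 0, 7, 0]
i=4: a[4] = (7+0)%6 = 1 → [1, 0, 3, 0, 1, 0]
i=5: a[5] = (0+1)%6 = 1 → [1, 0, 3, 0, 1, 1]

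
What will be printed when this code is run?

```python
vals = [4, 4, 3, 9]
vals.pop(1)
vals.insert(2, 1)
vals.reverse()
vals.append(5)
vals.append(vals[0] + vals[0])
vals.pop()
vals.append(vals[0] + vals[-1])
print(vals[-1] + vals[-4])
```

17

pop(1) removes 4 → [4, 3, 9]
insert 1 at 2 → [4, 3, 1, 9]
reverse → [9, 1, 3, 4]
append 5 → [9, 1, 3, 4, 5]
append vals[0]+vals[0] = 9+9 = 18 → [9, 1, 3, 4, 5, 18]
pop() removes 18 → [9, 1, 3, 4, 5]
append vals[0]+vals[-1] = 9+5 = 14 → [9, 1, 3, 4, 5, 14]
vals[-1]+vals[-4] = 14+3 = 17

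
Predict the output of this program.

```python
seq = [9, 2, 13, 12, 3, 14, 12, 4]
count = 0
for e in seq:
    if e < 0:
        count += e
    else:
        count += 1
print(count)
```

e=9: not <0, count = 0+1 = 1
e=2: not <0, count = 1+1 = 2
e=13: not <0, count = 2+1 = 3
e=12: not <0, count = 3+1 = 4
e=3: not <0, count = 4+1 = 5
e=14: not <0, count = 5+1 = 6
e=12: not <0, count = 6+1 = 7
e=4: not <0, count = 7+1 = 8

8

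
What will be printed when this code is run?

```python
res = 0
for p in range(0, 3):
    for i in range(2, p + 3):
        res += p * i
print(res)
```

23

p=0,i=2: res = 0+0 = 0
p=1,i=2: res = 0+2 = 2
p=1,i=3: res = 2+3 = 5
p=2,i=2: res = 5+4 = 9
p=2,i=3: res = 9+6 = 15
p=2,i=4: res = 15+8 = 23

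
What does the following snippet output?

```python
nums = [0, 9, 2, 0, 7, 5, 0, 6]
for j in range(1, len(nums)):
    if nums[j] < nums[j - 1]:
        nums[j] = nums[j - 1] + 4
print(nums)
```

j=1: 9>=0, unchanged → [0, 9, 2, 0, 7, 5, 0, 6]
j=2: 2<9, nums[2] = 9+4 = 13 → [0, 9, 13, 0, 7, 5, 0, 6]
j=3: 0<13, nums[3] = 13+4 = 17 → [0, 9, 13, 17, 7, 5, 0, 6]
j=4: 7<17, nums[4] = 17+4 = 21 → [0, 9, 13, 17, 21, 5, 0, 6]
j=5: 5<21, nums[5] = 21+4 = 25 → [0, 9, 13, 17, 21, 25, 0, 6]
j=6: 0<25, nums[6] = 25+4 = 29 → [0, 9, 13, 17, 21, 25, 29, 6]
j=7: 6<29, nums[7] = 29+4 = 33 → [0, 9, 13, 17, 21, 25, 29, 33]

[0, 9, 13, 17, 21, 25, 29, 33]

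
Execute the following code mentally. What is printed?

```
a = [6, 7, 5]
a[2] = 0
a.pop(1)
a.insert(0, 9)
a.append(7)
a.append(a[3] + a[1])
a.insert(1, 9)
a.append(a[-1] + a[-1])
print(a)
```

a[2] = 0 → [6, 7, 0]
pop(1) removes 7 → [6, 0]
insert 9 at 0 → [9, 6, 0]
append 7 → [9, 6, 0, 7]
append a[3]+a[1] = 7+6 = 13 → [9, 6, 0, 7, 13]
insert 9 at 1 → [9, 9, 6, 0, 7, 13]
append a[-1]+a[-1] = 13+13 = 26 → [9, 9, 6, 0, 7, 13, 26]

[9, 9, 6, 0, 7, 13, 26]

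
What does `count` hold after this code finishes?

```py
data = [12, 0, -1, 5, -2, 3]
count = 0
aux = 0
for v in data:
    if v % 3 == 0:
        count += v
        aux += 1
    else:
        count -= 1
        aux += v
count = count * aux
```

60

v=12: %3==0, count = 0+12 = 12; aux=1
v=0: %3==0, count = 12+0 = 12; aux=2
v=-1: not %3==0, count = 12-1 = 11; aux=1
v=5: not %3==0, count = 11-1 = 10; aux=6
v=-2: not %3==0, count = 10-1 = 9; aux=4
v=3: %3==0, count = 9+3 = 12; aux=5
count*aux = 12*5 = 60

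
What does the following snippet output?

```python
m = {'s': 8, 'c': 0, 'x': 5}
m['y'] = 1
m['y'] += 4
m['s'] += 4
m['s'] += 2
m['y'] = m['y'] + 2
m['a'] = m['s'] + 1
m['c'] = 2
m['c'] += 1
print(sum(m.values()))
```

44

m['y'] = 1 → {'s': 8, 'c': 0, 'x': 5, 'y': 1}
m['y'] = 1+4 = 5 → {'s': 8, 'c': 0, 'x': 5, 'y': 5}
m['s'] = 8+4 = 12 → {'s': 12, 'c': 0, 'x': 5, 'y': 5}
m['s'] = 12+2 = 14 → {'s': 14, 'c': 0, 'x': 5, 'y': 5}
m['y'] = m['y']+2 = 7 → {'s': 14, 'c': 0, 'x': 5, 'y': 7}
m['a'] = m['s']+1 = 15 → {'s': 14, 'c': 0, 'x': 5, 'y': 7, 'a': 15}
m['c'] = 2 → {'s': 14, 'c': 2, 'x': 5, 'y': 7, 'a': 15}
m['c'] = 2+1 = 3 → {'s': 14, 'c': 3, 'x': 5, 'y': 7, 'a': 15}
sum of values = 44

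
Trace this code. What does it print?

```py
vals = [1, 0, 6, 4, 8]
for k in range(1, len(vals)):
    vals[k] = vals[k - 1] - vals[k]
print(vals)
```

k=1: vals[1] = 1-0 = 1 → [1, 1, 6, 4, 8]
k=2: vals[2] = 1-6 = -5 → [1, 1, -5, 4, 8]
k=3: vals[3] = (-5)-4 = -9 → [1, 1, -5, -9, 8]
k=4: vals[4] = (-9)-8 = -17 → [1, 1, -5, -9, -17]

[1, 1, -5, -9, -17]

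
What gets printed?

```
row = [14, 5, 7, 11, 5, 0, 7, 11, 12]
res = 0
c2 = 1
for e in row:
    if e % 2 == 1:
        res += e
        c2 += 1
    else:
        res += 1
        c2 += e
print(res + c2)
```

e=14: not odd, res = 0+1 = 1; c2=15
e=5: odd, res = 1+5 = 6; c2=16
e=7: odd, res = 6+7 = 13; c2=17
e=11: odd, res = 13+11 = 24; c2=18
e=5: odd, res = 24+5 = 29; c2=19
e=0: not odd, res = 29+1 = 30; c2=19
e=7: odd, res = 30+7 = 37; c2=20
e=11: odd, res = 37+11 = 48; c2=21
e=12: not odd, res = 48+1 = 49; c2=33
res+c2 = 49+33 = 82

82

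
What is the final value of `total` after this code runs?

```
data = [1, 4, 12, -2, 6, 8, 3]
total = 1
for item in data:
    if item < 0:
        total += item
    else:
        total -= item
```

item=1: not <0, total = 1-1 = 0
item=4: not <0, total = 0-4 = -4
item=12: not <0, total = (-4)-12 = -16
item=-2: <0, total = (-16)+(-2) = -18
item=6: not <0, total = (-18)-6 = -24
item=8: not <0, total = (-24)-8 = -32
item=3: not <0, total = (-32)-3 = -35

-35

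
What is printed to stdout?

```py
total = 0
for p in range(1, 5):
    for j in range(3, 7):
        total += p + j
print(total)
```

112

p=1,j=3: total = 0+4 = 4
p=1,j=4: total = 4+5 = 9
p=1,j=5: total = 9+6 = 15
p=1,j=6: total = 15+7 = 22
p=2,j=3: total = 22+5 = 27
p=2,j=4: total = 27+6 = 33
p=2,j=5: total = 33+7 = 40
p=2,j=6: total = 40+8 = 48
p=3,j=3: total = 48+6 = 54
p=3,j=4: total = 54+7 = 61
p=3,j=5: total = 61+8 = 69
p=3,j=6: total = 69+9 = 78
p=4,j=3: total = 78+7 = 85
p=4,j=4: total = 85+8 = 93
p=4,j=5: total = 93+9 = 102
p=4,j=6: total = 102+10 = 112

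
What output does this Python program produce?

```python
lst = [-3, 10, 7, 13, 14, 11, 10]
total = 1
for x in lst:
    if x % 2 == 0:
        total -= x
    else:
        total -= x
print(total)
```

x=-3: not even, total = 1-(-3) = 4
x=10: even, total = 4-10 = -6
x=7: not even, total = (-6)-7 = -13
x=13: not even, total = (-13)-13 = -26
x=14: even, total = (-26)-14 = -40
x=11: not even, total = (-40)-11 = -51
x=10: even, total = (-51)-10 = -61

-61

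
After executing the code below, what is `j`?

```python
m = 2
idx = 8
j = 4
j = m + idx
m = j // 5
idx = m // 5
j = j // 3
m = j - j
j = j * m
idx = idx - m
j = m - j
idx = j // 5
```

0

j = 2+8 = 10
m = 10//5 = 2
idx = 2//5 = 0
j = 10//3 = 3
m = 3-3 = 0
j = 3*0 = 0
idx = 0-0 = 0
j = 0-0 = 0
idx = 0//5 = 0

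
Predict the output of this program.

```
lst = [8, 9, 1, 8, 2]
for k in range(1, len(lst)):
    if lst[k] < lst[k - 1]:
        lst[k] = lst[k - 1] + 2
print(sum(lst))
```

56

k=1: 9>=8, unchanged → [8, 9, 1, 8, 2]
k=2: 1<9, lst[2] = 9+2 = 11 → [8, 9, 11, 8, 2]
k=3: 8<11, lst[3] = 11+2 = 13 → [8, 9, 11, 13, 2]
k=4: 2<13, lst[4] = 13+2 = 15 → [8, 9, 11, 13, 15]
sum = 56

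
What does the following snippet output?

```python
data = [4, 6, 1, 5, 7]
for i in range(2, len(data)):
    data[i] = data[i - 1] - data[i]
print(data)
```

[4, 6, 5, 0, -7]

i=2: data[2] = 6-1 = 5 → [4, 6, 5, 5, 7]
i=3: data[3] = 5-5 = 0 → [4, 6, 5, 0, 7]
i=4: data[4] = 0-7 = -7 → [4, 6, 5, 0, -7]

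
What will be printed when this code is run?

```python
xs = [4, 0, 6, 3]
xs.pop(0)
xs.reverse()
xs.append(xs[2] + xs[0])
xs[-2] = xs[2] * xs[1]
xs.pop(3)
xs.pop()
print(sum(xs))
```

pop(0) removes 4 → [0, 6, 3]
reverse → [3, 6, 0]
append xs[2]+xs[0] = 0+3 = 3 → [3, 6, 0, 3]
xs[-2] = xs[2]*xs[1] = 0*6 = 0 → [3, 6, 0, 3]
pop(3) removes 3 → [3, 6, 0]
pop() removes 0 → [3, 6]
sum = 9

9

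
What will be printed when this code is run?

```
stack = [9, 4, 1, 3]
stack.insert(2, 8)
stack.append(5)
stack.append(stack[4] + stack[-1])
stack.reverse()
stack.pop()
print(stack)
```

[8, 5, 3, 1, 8, 4]

insert 8 at 2 → [9, 4, 8, 1, 3]
append 5 → [9, 4, 8, 1, 3, 5]
append stack[4]+stack[-1] = 3+5 = 8 → [9, 4, 8, 1, 3, 5, 8]
reverse → [8, 5, 3, 1, 8, 4, 9]
pop() removes 9 → [8, 5, 3, 1, 8, 4]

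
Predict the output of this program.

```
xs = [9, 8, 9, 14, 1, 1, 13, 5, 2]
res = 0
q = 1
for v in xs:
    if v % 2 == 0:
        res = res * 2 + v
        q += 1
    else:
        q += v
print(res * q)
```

v=9: not even; q=10
v=8: even, res = 0*2+8 = 8; q=11
v=9: not even; q=20
v=14: even, res = 8*2+14 = 30; q=21
v=1: not even; q=22
v=1: not even; q=23
v=13: not even; q=36
v=5: not even; q=41
v=2: even, res = 30*2+2 = 62; q=42
res*q = 62*42 = 2604

2604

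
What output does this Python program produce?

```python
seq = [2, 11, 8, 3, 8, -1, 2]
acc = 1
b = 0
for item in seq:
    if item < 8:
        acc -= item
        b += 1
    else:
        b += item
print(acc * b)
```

-155

item=2: <8, acc = 1-2 = -1; b=1
item=11: not <8; b=12
item=8: not <8; b=20
item=3: <8, acc = (-1)-3 = -4; b=21
item=8: not <8; b=29
item=-1: <8, acc = (-4)-(-1) = -3; b=30
item=2: <8, acc = (-3)-2 = -5; b=31
acc*b = (-5)*31 = -155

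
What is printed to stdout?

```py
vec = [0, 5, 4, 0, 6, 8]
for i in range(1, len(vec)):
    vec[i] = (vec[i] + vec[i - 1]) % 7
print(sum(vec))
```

12

i=1: vec[1] = (5+0)%7 = 5 → [0, 5, 4, 0, 6, 8]
i=2: vec[2] = (4+5)%7 = 2 → [0, 5, 2, 0, 6, 8]
i=3: vec[3] = (0+2)%7 = 2 → [0, 5, 2, 2, 6, 8]
i=4: vec[4] = (6+2)%7 = 1 → [0, 5, 2, 2, 1, 8]
i=5: vec[5] = (8+1)%7 = 2 → [0, 5, 2, 2, 1, 2]
sum = 12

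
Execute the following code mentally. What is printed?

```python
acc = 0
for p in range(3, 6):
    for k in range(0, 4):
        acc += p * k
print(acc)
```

p=3,k=0: acc = 0+0 = 0
p=3,k=1: acc = 0+3 = 3
p=3,k=2: acc = 3+6 = 9
p=3,k=3: acc = 9+9 = 18
p=4,k=0: acc = 18+0 = 18
p=4,k=1: acc = 18+4 = 22
p=4,k=2: acc = 22+8 = 30
p=4,k=3: acc = 30+12 = 42
p=5,k=0: acc = 42+0 = 42
p=5,k=1: acc = 42+5 = 47
p=5,k=2: acc = 47+10 = 57
p=5,k=3: acc = 57+15 = 72

72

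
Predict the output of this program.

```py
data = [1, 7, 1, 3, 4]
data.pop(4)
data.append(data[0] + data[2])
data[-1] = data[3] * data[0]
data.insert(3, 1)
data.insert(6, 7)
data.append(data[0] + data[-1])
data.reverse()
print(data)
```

pop(4) removes 4 → [1, 7, 1, 3]
append data[0]+data[2] = 1+1 = 2 → [1, 7, 1, 3, 2]
data[-1] = data[3]*data[0] = 3*1 = 3 → [1, 7, 1, 3, 3]
insert 1 at 3 → [1, 7, 1, 1, 3, 3]
insert 7 at 6 → [1, 7, 1, 1, 3, 3, 7]
append data[0]+data[-1] = 1+7 = 8 → [1, 7, 1, 1, 3, 3, 7, 8]
reverse → [8, 7, 3, 3, 1, 1, 7, 1]

[8, 7, 3, 3, 1, 1, 7, 1]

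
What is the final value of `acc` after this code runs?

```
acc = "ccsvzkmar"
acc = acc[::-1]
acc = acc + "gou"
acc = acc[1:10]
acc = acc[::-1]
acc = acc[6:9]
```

'kma'

reverse → 'ramkzvscc'
+ 'gou' → 'ramkzvsccgou'
slice [1:10] → 'amkzvsccg'
reverse → 'gccsvzkma'
slice [6:9] → 'kma'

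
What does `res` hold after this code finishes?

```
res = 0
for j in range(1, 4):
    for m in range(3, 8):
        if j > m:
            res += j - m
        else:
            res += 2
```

30

j=1,m=3: not 1>3, res = 0+2 = 2
j=1,m=4: not 1>4, res = 2+2 = 4
j=1,m=5: not 1>5, res = 4+2 = 6
j=1,m=6: not 1>6, res = 6+2 = 8
j=1,m=7: not 1>7, res = 8+2 = 10
j=2,m=3: not 2>3, res = 10+2 = 12
j=2,m=4: not 2>4, res = 12+2 = 14
j=2,m=5: not 2>5, res = 14+2 = 16
j=2,m=6: not 2>6, res = 16+2 = 18
j=2,m=7: not 2>7, res = 18+2 = 20
j=3,m=3: not 3>3, res = 20+2 = 22
j=3,m=4: not 3>4, res = 22+2 = 24
j=3,m=5: not 3>5, res = 24+2 = 26
j=3,m=6: not 3>6, res = 26+2 = 28
j=3,m=7: not 3>7, res = 28+2 = 30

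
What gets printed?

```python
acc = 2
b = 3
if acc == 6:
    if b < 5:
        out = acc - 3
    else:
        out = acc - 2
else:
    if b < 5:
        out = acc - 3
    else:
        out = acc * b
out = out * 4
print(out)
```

acc=2, b=3
acc == 6 is False; b < 5 is True
→ out = acc - 3 = -1
out = (-1)*4 = -4

-4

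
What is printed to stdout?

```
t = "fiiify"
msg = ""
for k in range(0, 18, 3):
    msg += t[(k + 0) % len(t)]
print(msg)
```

k=0: add t[0]='f' → 'f'
k=3: add t[3]='i' → 'fi'
k=6: add t[0]='f' → 'fif'
k=9: add t[3]='i' → 'fifi'
k=12: add t[0]='f' → 'fifif'
k=15: add t[3]='i' → 'fififi'

fififi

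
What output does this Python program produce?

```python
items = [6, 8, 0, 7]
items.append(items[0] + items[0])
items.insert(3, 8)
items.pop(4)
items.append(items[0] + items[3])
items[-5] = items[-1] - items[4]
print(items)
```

[6, 2, 0, 8, 12, 14]

append items[0]+items[0] = 6+6 = 12 → [6, 8, 0, 7, 12]
insert 8 at 3 → [6, 8, 0, 8, 7, 12]
pop(4) removes 7 → [6, 8, 0, 8, 12]
append items[0]+items[3] = 6+8 = 14 → [6, 8, 0, 8, 12, 14]
items[-5] = items[-1]-items[4] = 14-12 = 2 → [6, 2, 0, 8, 12, 14]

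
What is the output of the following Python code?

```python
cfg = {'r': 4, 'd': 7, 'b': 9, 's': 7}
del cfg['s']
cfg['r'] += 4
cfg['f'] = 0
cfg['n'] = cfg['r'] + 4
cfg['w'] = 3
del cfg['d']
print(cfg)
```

{'r': 8, 'b': 9, 'f': 0, 'n': 12, 'w': 3}

del 's' → {'r': 4, 'd': 7, 'b': 9}
cfg['r'] = 4+4 = 8 → {'r': 8, 'd': 7, 'b': 9}
cfg['f'] = 0 → {'r': 8, 'd': 7, 'b': 9, 'f': 0}
cfg['n'] = cfg['r']+4 = 12 → {'r': 8, 'd': 7, 'b': 9, 'f': 0, 'n': 12}
cfg['w'] = 3 → {'r': 8, 'd': 7, 'b': 9, 'f': 0, 'n': 12, 'w': 3}
del 'd' → {'r': 8, 'b': 9, 'f': 0, 'n': 12, 'w': 3}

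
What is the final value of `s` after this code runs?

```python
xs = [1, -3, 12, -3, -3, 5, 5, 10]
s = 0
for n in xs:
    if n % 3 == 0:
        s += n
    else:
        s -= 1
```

n=1: not %3==0, s = 0-1 = -1
n=-3: %3==0, s = (-1)+(-3) = -4
n=12: %3==0, s = (-4)+12 = 8
n=-3: %3==0, s = 8+(-3) = 5
n=-3: %3==0, s = 5+(-3) = 2
n=5: not %3==0, s = 2-1 = 1
n=5: not %3==0, s = 1-1 = 0
n=10: not %3==0, s = 0-1 = -1

-1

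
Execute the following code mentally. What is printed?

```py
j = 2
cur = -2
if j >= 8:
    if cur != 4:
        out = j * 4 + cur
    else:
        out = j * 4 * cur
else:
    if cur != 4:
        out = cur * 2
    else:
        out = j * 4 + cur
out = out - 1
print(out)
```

-5

j=2, cur=-2
j >= 8 is False; cur != 4 is True
→ out = cur * 2 = -4
out = (-4)-1 = -5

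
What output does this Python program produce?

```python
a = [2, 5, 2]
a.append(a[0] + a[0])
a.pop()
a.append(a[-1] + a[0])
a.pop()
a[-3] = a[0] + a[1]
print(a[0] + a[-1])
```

9

append a[0]+a[0] = 2+2 = 4 → [2, 5, 2, 4]
pop() removes 4 → [2, 5, 2]
append a[-1]+a[0] = 2+2 = 4 → [2, 5, 2, 4]
pop() removes 4 → [2, 5, 2]
a[-3] = a[0]+a[1] = 2+5 = 7 → [7, 5, 2]
a[0]+a[-1] = 7+2 = 9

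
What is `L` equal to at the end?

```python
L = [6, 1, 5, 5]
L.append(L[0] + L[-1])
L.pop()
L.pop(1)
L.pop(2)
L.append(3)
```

[6, 5, 3]

append L[0]+L[-1] = 6+5 = 11 → [6, 1, 5, 5, 11]
pop() removes 11 → [6, 1, 5, 5]
pop(1) removes 1 → [6, 5, 5]
pop(2) removes 5 → [6, 5]
append 3 → [6, 5, 3]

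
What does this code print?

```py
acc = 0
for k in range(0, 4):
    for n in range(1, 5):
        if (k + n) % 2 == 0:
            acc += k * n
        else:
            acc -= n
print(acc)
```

8

k=0,n=1: odd sum, acc = 0-1 = -1
k=0,n=2: even sum, acc = (-1)+0 = -1
k=0,n=3: odd sum, acc = (-1)-3 = -4
k=0,n=4: even sum, acc = (-4)+0 = -4
k=1,n=1: even sum, acc = (-4)+1 = -3
k=1,n=2: odd sum, acc = (-3)-2 = -5
k=1,n=3: even sum, acc = (-5)+3 = -2
k=1,n=4: odd sum, acc = (-2)-4 = -6
k=2,n=1: odd sum, acc = (-6)-1 = -7
k=2,n=2: even sum, acc = (-7)+4 = -3
k=2,n=3: odd sum, acc = (-3)-3 = -6
k=2,n=4: even sum, acc = (-6)+8 = 2
k=3,n=1: even sum, acc = 2+3 = 5
k=3,n=2: odd sum, acc = 5-2 = 3
k=3,n=3: even sum, acc = 3+9 = 12
k=3,n=4: odd sum, acc = 12-4 = 8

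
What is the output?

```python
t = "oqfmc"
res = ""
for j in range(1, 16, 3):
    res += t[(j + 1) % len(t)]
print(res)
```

j=1: add t[2]='f' → 'f'
j=4: add t[0]='o' → 'fo'
j=7: add t[3]='m' → 'fom'
j=10: add t[1]='q' → 'fomq'
j=13: add t[4]='c' → 'fomqc'

fomqc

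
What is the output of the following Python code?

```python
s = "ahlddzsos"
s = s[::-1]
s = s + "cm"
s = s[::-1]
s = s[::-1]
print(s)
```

reverse → 'soszddlha'
+ 'cm' → 'soszddlhacm'
reverse → 'mcahlddzsos'
reverse → 'soszddlhacm'

soszddlhacm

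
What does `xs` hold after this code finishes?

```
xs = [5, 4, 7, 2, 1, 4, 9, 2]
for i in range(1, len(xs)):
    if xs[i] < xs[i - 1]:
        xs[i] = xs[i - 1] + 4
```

i=1: 4<5, xs[1] = 5+4 = 9 → [5, 9, 7, 2, 1, 4, 9, 2]
i=2: 7<9, xs[2] = 9+4 = 13 → [5, 9, 13, 2, 1, 4, 9, 2]
i=3: 2<13, xs[3] = 13+4 = 17 → [5, 9, 13, 17, 1, 4, 9, 2]
i=4: 1<17, xs[4] = 17+4 = 21 → [5, 9, 13, 17, 21, 4, 9, 2]
i=5: 4<21, xs[5] = 21+4 = 25 → [5, 9, 13, 17, 21, 25, 9, 2]
i=6: 9<25, xs[6] = 25+4 = 29 → [5, 9, 13, 17, 21, 25, 29, 2]
i=7: 2<29, xs[7] = 29+4 = 33 → [5, 9, 13, 17, 21, 25, 29, 33]

[5, 9, 13, 17, 21, 25, 29, 33]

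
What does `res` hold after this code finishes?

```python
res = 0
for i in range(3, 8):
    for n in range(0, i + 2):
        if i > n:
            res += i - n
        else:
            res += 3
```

i=3,n=0: 3>0, res = 0+3 = 3
i=3,n=1: 3>1, res = 3+2 = 5
i=3,n=2: 3>2, res = 5+1 = 6
i=3,n=3: not 3>3, res = 6+3 = 9
i=3,n=4: not 3>4, res = 9+3 = 12
i=4,n=0: 4>0, res = 12+4 = 16
i=4,n=1: 4>1, res = 16+3 = 19
i=4,n=2: 4>2, res = 19+2 = 21
i=4,n=3: 4>3, res = 21+1 = 22
i=4,n=4: not 4>4, res = 22+3 = 25
i=4,n=5: not 4>5, res = 25+3 = 28
i=5,n=0: 5>0, res = 28+5 = 33
i=5,n=1: 5>1, res = 33+4 = 37
i=5,n=2: 5>2, res = 37+3 = 40
i=5,n=3: 5>3, res = 40+2 = 42
i=5,n=4: 5>4, res = 42+1 = 43
i=5,n=5: not 5>5, res = 43+3 = 46
i=5,n=6: not 5>6, res = 46+3 = 49
i=6,n=0: 6>0, res = 49+6 = 55
i=6,n=1: 6>1, res = 55+5 = 60
i=6,n=2: 6>2, res = 60+4 = 64
i=6,n=3: 6>3, res = 64+3 = 67
i=6,n=4: 6>4, res = 67+2 = 69
i=6,n=5: 6>5, res = 69+1 = 70
i=6,n=6: not 6>6, res = 70+3 = 73
i=6,n=7: not 6>7, res = 73+3 = 76
i=7,n=0: 7>0, res = 76+7 = 83
i=7,n=1: 7>1, res = 83+6 = 89
i=7,n=2: 7>2, res = 89+5 = 94
i=7,n=3: 7>3, res = 94+4 = 98
i=7,n=4: 7>4, res = 98+3 = 101
i=7,n=5: 7>5, res = 101+2 = 103
i=7,n=6: 7>6, res = 103+1 = 104
i=7,n=7: not 7>7, res = 104+3 = 107
i=7,n=8: not 7>8, res = 107+3 = 110

110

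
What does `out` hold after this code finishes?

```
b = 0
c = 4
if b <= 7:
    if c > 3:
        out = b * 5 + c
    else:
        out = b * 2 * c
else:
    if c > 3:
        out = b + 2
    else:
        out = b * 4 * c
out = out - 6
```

b=0, c=4
b <= 7 is True; c > 3 is True
→ out = b * 5 + c = 4
out = 4-6 = -2

-2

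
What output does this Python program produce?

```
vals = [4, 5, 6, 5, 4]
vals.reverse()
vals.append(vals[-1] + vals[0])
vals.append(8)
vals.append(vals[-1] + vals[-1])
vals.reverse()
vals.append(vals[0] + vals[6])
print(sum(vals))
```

reverse → [4, 5, 6, 5, 4]
append vals[-1]+vals[0] = 4+4 = 8 → [4, 5, 6, 5, 4, 8]
append 8 → [4, 5, 6, 5, 4, 8, 8]
append vals[-1]+vals[-1] = 8+8 = 16 → [4, 5, 6, 5, 4, 8, 8, 16]
reverse → [16, 8, 8, 4, 5, 6, 5, 4]
append vals[0]+vals[6] = 16+5 = 21 → [16, 8, 8, 4, 5, 6, 5, 4, 21]
sum = 77

77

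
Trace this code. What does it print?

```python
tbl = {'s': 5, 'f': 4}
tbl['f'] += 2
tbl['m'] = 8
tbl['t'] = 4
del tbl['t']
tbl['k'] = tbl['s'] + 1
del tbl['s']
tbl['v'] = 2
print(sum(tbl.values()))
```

22

tbl['f'] = 4+2 = 6 → {'s': 5, 'f': 6}
tbl['m'] = 8 → {'s': 5, 'f': 6, 'm': 8}
tbl['t'] = 4 → {'s': 5, 'f': 6, 'm': 8, 't': 4}
del 't' → {'s': 5, 'f': 6, 'm': 8}
tbl['k'] = tbl['s']+1 = 6 → {'s': 5, 'f': 6, 'm': 8, 'k': 6}
del 's' → {'f': 6, 'm': 8, 'k': 6}
tbl['v'] = 2 → {'f': 6, 'm': 8, 'k': 6, 'v': 2}
sum of values = 22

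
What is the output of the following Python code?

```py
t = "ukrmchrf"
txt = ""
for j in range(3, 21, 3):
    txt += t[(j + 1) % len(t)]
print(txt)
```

cfrhum

j=3: add t[4]='c' → 'c'
j=6: add t[7]='f' → 'cf'
j=9: add t[2]='r' → 'cfr'
j=12: add t[5]='h' → 'cfrh'
j=15: add t[0]='u' → 'cfrhu'
j=18: add t[3]='m' → 'cfrhum'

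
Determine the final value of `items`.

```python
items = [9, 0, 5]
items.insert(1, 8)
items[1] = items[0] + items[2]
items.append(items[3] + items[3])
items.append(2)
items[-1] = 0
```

insert 8 at 1 → [9, 8, 0, 5]
items[1] = items[0]+items[2] = 9+0 = 9 → [9, 9, 0, 5]
append items[3]+items[3] = 5+5 = 10 → [9, 9, 0, 5, 10]
append 2 → [9, 9, 0, 5, 10, 2]
items[-1] = 0 → [9, 9, 0, 5, 10, 0]

[9, 9, 0, 5, 10, 0]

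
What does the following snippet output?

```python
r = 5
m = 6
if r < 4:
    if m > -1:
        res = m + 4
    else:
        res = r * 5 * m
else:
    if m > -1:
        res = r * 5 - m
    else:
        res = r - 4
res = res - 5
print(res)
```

r=5, m=6
r < 4 is False; m > -1 is True
→ res = r * 5 - m = 19
res = 19-5 = 14

14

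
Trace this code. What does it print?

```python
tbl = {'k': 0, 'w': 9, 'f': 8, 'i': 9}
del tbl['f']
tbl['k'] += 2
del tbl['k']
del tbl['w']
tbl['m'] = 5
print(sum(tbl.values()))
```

del 'f' → {'k': 0, 'w': 9, 'i': 9}
tbl['k'] = 0+2 = 2 → {'k': 2, 'w': 9, 'i': 9}
del 'k' → {'w': 9, 'i': 9}
del 'w' → {'i': 9}
tbl['m'] = 5 → {'i': 9, 'm': 5}
sum of values = 14

14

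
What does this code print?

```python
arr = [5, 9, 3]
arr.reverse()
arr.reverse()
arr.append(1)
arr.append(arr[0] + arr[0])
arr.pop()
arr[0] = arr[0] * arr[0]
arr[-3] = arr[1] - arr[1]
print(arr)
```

reverse → [3, 9, 5]
reverse → [5, 9, 3]
append 1 → [5, 9, 3, 1]
append arr[0]+arr[0] = 5+5 = 10 → [5, 9, 3, 1, 10]
pop() removes 10 → [5, 9, 3, 1]
arr[0] = arr[0]*arr[0] = 5*5 = 25 → [25, 9, 3, 1]
arr[-3] = arr[1]-arr[1] = 9-9 = 0 → [25, 0, 3, 1]

[25, 0, 3, 1]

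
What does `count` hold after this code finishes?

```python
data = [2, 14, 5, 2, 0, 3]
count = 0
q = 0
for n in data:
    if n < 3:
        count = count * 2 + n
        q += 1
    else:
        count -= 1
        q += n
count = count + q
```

28

n=2: <3, count = 0*2+2 = 2; q=1
n=14: not <3, count = 2-1 = 1; q=15
n=5: not <3, count = 1-1 = 0; q=20
n=2: <3, count = 0*2+2 = 2; q=21
n=0: <3, count = 2*2+0 = 4; q=22
n=3: not <3, count = 4-1 = 3; q=25
count+q = 3+25 = 28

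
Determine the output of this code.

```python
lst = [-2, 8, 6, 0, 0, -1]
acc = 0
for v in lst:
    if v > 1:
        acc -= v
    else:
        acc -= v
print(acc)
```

-11

v=-2: not >1, acc = 0-(-2) = 2
v=8: >1, acc = 2-8 = -6
v=6: >1, acc = (-6)-6 = -12
v=0: not >1, acc = (-12)-0 = -12
v=0: not >1, acc = (-12)-0 = -12
v=-1: not >1, acc = (-12)-(-1) = -11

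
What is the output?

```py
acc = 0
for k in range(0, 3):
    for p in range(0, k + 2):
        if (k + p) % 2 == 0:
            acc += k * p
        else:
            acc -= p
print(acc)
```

-2

k=0,p=0: even sum, acc = 0+0 = 0
k=0,p=1: odd sum, acc = 0-1 = -1
k=1,p=0: odd sum, acc = (-1)-0 = -1
k=1,p=1: even sum, acc = (-1)+1 = 0
k=1,p=2: odd sum, acc = 0-2 = -2
k=2,p=0: even sum, acc = (-2)+0 = -2
k=2,p=1: odd sum, acc = (-2)-1 = -3
k=2,p=2: even sum, acc = (-3)+4 = 1
k=2,p=3: odd sum, acc = 1-3 = -2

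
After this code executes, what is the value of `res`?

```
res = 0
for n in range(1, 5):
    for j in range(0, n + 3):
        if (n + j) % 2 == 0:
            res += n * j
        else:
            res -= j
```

n=1,j=0: odd sum, res = 0-0 = 0
n=1,j=1: even sum, res = 0+1 = 1
n=1,j=2: odd sum, res = 1-2 = -1
n=1,j=3: even sum, res = (-1)+3 = 2
n=2,j=0: even sum, res = 2+0 = 2
n=2,j=1: odd sum, res = 2-1 = 1
n=2,j=2: even sum, res = 1+4 = 5
n=2,j=3: odd sum, res = 5-3 = 2
n=2,j=4: even sum, res = 2+8 = 10
n=3,j=0: odd sum, res = 10-0 = 10
n=3,j=1: even sum, res = 10+3 = 13
n=3,j=2: odd sum, res = 13-2 = 11
n=3,j=3: even sum, res = 11+9 = 20
n=3,j=4: odd sum, res = 20-4 = 16
n=3,j=5: even sum, res = 16+15 = 31
n=4,j=0: even sum, res = 31+0 = 31
n=4,j=1: odd sum, res = 31-1 = 30
n=4,j=2: even sum, res = 30+8 = 38
n=4,j=3: odd sum, res = 38-3 = 35
n=4,j=4: even sum, res = 35+16 = 51
n=4,j=5: odd sum, res = 51-5 = 46
n=4,j=6: even sum, res = 46+24 = 70

70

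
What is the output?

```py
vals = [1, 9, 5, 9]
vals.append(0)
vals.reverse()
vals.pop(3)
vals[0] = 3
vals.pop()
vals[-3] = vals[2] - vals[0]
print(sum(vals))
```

append 0 → [1, 9, 5, 9, 0]
reverse → [0, 9, 5, 9, 1]
pop(3) removes 9 → [0, 9, 5, 1]
vals[0] = 3 → [3, 9, 5, 1]
pop() removes 1 → [3, 9, 5]
vals[-3] = vals[2]-vals[0] = 5-3 = 2 → [2, 9, 5]
sum = 16

16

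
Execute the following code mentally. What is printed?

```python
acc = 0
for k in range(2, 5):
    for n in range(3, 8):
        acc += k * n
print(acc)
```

225

k=2,n=3: acc = 0+6 = 6
k=2,n=4: acc = 6+8 = 14
k=2,n=5: acc = 14+10 = 24
k=2,n=6: acc = 24+12 = 36
k=2,n=7: acc = 36+14 = 50
k=3,n=3: acc = 50+9 = 59
k=3,n=4: acc = 59+12 = 71
k=3,n=5: acc = 71+15 = 86
k=3,n=6: acc = 86+18 = 104
k=3,n=7: acc = 104+21 = 125
k=4,n=3: acc = 125+12 = 137
k=4,n=4: acc = 137+16 = 153
k=4,n=5: acc = 153+20 = 173
k=4,n=6: acc = 173+24 = 197
k=4,n=7: acc = 197+28 = 225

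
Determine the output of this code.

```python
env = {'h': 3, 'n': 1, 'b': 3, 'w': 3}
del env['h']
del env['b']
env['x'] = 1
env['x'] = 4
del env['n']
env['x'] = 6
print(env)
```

{'w': 3, 'x': 6}

del 'h' → {'n': 1, 'b': 3, 'w': 3}
del 'b' → {'n': 1, 'w': 3}
env['x'] = 1 → {'n': 1, 'w': 3, 'x': 1}
env['x'] = 4 → {'n': 1, 'w': 3, 'x': 4}
del 'n' → {'w': 3, 'x': 4}
env['x'] = 6 → {'w': 3, 'x': 6}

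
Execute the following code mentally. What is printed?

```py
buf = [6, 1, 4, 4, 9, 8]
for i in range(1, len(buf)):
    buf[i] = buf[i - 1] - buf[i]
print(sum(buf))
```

-23

i=1: buf[1] = 6-1 = 5 → [6, 5, 4, 4, 9, 8]
i=2: buf[2] = 5-4 = 1 → [6, 5, 1, 4, 9, 8]
i=3: buf[3] = 1-4 = -3 → [6, 5, 1, -3, 9, 8]
i=4: buf[4] = (-3)-9 = -12 → [6, 5, 1, -3, -12, 8]
i=5: buf[5] = (-12)-8 = -20 → [6, 5, 1, -3, -12, -20]
sum = -23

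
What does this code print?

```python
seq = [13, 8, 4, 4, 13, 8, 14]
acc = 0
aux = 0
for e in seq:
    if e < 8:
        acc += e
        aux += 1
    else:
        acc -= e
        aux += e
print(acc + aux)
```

10

e=13: not <8, acc = 0-13 = -13; aux=13
e=8: not <8, acc = (-13)-8 = -21; aux=21
e=4: <8, acc = (-21)+4 = -17; aux=22
e=4: <8, acc = (-17)+4 = -13; aux=23
e=13: not <8, acc = (-13)-13 = -26; aux=36
e=8: not <8, acc = (-26)-8 = -34; aux=44
e=14: not <8, acc = (-34)-14 = -48; aux=58
acc+aux = (-48)+58 = 10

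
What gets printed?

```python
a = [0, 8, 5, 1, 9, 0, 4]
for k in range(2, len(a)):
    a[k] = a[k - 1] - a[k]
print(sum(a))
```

-12

k=2: a[2] = 8-5 = 3 → [0, 8, 3, 1, 9, 0, 4]
k=3: a[3] = 3-1 = 2 → [0, 8, 3, 2, 9, 0, 4]
k=4: a[4] = 2-9 = -7 → [0, 8, 3, 2, -7, 0, 4]
k=5: a[5] = (-7)-0 = -7 → [0, 8, 3, 2, -7, -7, 4]
k=6: a[6] = (-7)-4 = -11 → [0, 8, 3, 2, -7, -7, -11]
sum = -12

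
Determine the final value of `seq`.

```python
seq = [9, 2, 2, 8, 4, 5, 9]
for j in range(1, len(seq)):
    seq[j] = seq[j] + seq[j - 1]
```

[9, 11, 13, 21, 25, 30, 39]

j=1: seq[1] = 2+9 = 11 → [9, 11, 2, 8, 4, 5, 9]
j=2: seq[2] = 2+11 = 13 → [9, 11, 13, 8, 4, 5, 9]
j=3: seq[3] = 8+13 = 21 → [9, 11, 13, 21, 4, 5, 9]
j=4: seq[4] = 4+21 = 25 → [9, 11, 13, 21, 25, 5, 9]
j=5: seq[5] = 5+25 = 30 → [9, 11, 13, 21, 25, 30, 9]
j=6: seq[6] = 9+30 = 39 → [9, 11, 13, 21, 25, 30, 39]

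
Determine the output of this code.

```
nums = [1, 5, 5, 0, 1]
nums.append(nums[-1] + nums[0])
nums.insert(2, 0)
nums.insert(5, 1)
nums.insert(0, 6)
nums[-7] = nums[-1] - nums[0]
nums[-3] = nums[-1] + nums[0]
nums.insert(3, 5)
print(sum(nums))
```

24

append nums[-1]+nums[0] = 1+1 = 2 → [1, 5, 5, 0, 1, 2]
insert 0 at 2 → [1, 5, 0, 5, 0, 1, 2]
insert 1 at 5 → [1, 5, 0, 5, 0, 1, 1, 2]
insert 6 at 0 → [6, 1, 5, 0, 5, 0, 1, 1, 2]
nums[-7] = nums[-1]-nums[0] = 2-6 = -4 → [6, 1, -4, 0, 5, 0, 1, 1, 2]
nums[-3] = nums[-1]+nums[0] = 2+6 = 8 → [6, 1, -4, 0, 5, 0, 8, 1, 2]
insert 5 at 3 → [6, 1, -4, 5, 0, 5, 0, 8, 1, 2]
sum = 24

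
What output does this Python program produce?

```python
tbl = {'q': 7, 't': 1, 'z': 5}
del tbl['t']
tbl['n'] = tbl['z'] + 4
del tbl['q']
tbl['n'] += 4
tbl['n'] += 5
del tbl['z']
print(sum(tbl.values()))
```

18

del 't' → {'q': 7, 'z': 5}
tbl['n'] = tbl['z']+4 = 9 → {'q': 7, 'z': 5, 'n': 9}
del 'q' → {'z': 5, 'n': 9}
tbl['n'] = 9+4 = 13 → {'z': 5, 'n': 13}
tbl['n'] = 13+5 = 18 → {'z': 5, 'n': 18}
del 'z' → {'n': 18}
sum of values = 18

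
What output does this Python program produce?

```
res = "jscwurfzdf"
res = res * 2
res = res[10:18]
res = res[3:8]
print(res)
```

wurfz

repeat ×2 → 'jscwurfzdfjscwurfzdf'
slice [10:18] → 'jscwurfz'
slice [3:8] → 'wurfz'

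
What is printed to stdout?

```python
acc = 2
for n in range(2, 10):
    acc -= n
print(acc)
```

n=2: acc = 2-2 = 0
n=3: acc = 0-3 = -3
n=4: acc = (-3)-4 = -7
n=5: acc = (-7)-5 = -12
n=6: acc = (-12)-6 = -18
n=7: acc = (-18)-7 = -25
n=8: acc = (-25)-8 = -33
n=9: acc = (-33)-9 = -42

-42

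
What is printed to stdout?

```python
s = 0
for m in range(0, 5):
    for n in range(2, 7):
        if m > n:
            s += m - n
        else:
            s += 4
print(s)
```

m=0,n=2: not 0>2, s = 0+4 = 4
m=0,n=3: not 0>3, s = 4+4 = 8
m=0,n=4: not 0>4, s = 8+4 = 12
m=0,n=5: not 0>5, s = 12+4 = 16
m=0,n=6: not 0>6, s = 16+4 = 20
m=1,n=2: not 1>2, s = 20+4 = 24
m=1,n=3: not 1>3, s = 24+4 = 28
m=1,n=4: not 1>4, s = 28+4 = 32
m=1,n=5: not 1>5, s = 32+4 = 36
m=1,n=6: not 1>6, s = 36+4 = 40
m=2,n=2: not 2>2, s = 40+4 = 44
m=2,n=3: not 2>3, s = 44+4 = 48
m=2,n=4: not 2>4, s = 48+4 = 52
m=2,n=5: not 2>5, s = 52+4 = 56
m=2,n=6: not 2>6, s = 56+4 = 60
m=3,n=2: 3>2, s = 60+1 = 61
m=3,n=3: not 3>3, s = 61+4 = 65
m=3,n=4: not 3>4, s = 65+4 = 69
m=3,n=5: not 3>5, s = 69+4 = 73
m=3,n=6: not 3>6, s = 73+4 = 77
m=4,n=2: 4>2, s = 77+2 = 79
m=4,n=3: 4>3, s = 79+1 = 80
m=4,n=4: not 4>4, s = 80+4 = 84
m=4,n=5: not 4>5, s = 84+4 = 88
m=4,n=6: not 4>6, s = 88+4 = 92

92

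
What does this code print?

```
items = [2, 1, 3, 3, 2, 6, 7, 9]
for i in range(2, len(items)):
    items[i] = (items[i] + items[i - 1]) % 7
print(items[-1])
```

i=2: items[2] = (3+1)%7 = 4 → [2, 1, 4, 3, 2, 6, 7, 9]
i=3: items[3] = (3+4)%7 = 0 → [2, 1, 4, 0, 2, 6, 7, 9]
i=4: items[4] = (2+0)%7 = 2 → [2, 1, 4, 0, 2, 6, 7, 9]
i=5: items[5] = (6+2)%7 = 1 → [2, 1, 4, 0, 2, 1, 7, 9]
i=6: items[6] = (7+1)%7 = 1 → [2, 1, 4, 0, 2, 1, 1, 9]
i=7: items[7] = (9+1)%7 = 3 → [2, 1, 4, 0, 2, 1, 1, 3]

3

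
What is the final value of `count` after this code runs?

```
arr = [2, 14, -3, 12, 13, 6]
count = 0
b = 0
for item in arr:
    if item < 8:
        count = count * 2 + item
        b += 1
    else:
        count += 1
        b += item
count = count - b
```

item=2: <8, count = 0*2+2 = 2; b=1
item=14: not <8, count = 2+1 = 3; b=15
item=-3: <8, count = 3*2+(-3) = 3; b=16
item=12: not <8, count = 3+1 = 4; b=28
item=13: not <8, count = 4+1 = 5; b=41
item=6: <8, count = 5*2+6 = 16; b=42
count-b = 16-42 = -26

-26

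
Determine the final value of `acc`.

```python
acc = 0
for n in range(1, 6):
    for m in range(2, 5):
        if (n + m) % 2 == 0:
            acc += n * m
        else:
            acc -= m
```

n=1,m=2: odd sum, acc = 0-2 = -2
n=1,m=3: even sum, acc = (-2)+3 = 1
n=1,m=4: odd sum, acc = 1-4 = -3
n=2,m=2: even sum, acc = (-3)+4 = 1
n=2,m=3: odd sum, acc = 1-3 = -2
n=2,m=4: even sum, acc = (-2)+8 = 6
n=3,m=2: odd sum, acc = 6-2 = 4
n=3,m=3: even sum, acc = 4+9 = 13
n=3,m=4: odd sum, acc = 13-4 = 9
n=4,m=2: even sum, acc = 9+8 = 17
n=4,m=3: odd sum, acc = 17-3 = 14
n=4,m=4: even sum, acc = 14+16 = 30
n=5,m=2: odd sum, acc = 30-2 = 28
n=5,m=3: even sum, acc = 28+15 = 43
n=5,m=4: odd sum, acc = 43-4 = 39

39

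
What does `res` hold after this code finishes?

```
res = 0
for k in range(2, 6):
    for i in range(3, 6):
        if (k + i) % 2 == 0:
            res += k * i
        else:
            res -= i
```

k=2,i=3: odd sum, res = 0-3 = -3
k=2,i=4: even sum, res = (-3)+8 = 5
k=2,i=5: odd sum, res = 5-5 = 0
k=3,i=3: even sum, res = 0+9 = 9
k=3,i=4: odd sum, res = 9-4 = 5
k=3,i=5: even sum, res = 5+15 = 20
k=4,i=3: odd sum, res = 20-3 = 17
k=4,i=4: even sum, res = 17+16 = 33
k=4,i=5: odd sum, res = 33-5 = 28
k=5,i=3: even sum, res = 28+15 = 43
k=5,i=4: odd sum, res = 43-4 = 39
k=5,i=5: even sum, res = 39+25 = 64

64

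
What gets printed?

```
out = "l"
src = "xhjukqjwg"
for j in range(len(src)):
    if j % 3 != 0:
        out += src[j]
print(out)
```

j=0: skip
j=1: add 'h' → 'lh'
j=2: add 'j' → 'lhj'
j=3: skip
j=4: add 'k' → 'lhjk'
j=5: add 'q' → 'lhjkq'
j=6: skip
j=7: add 'w' → 'lhjkqw'
j=8: add 'g' → 'lhjkqwg'

lhjkqwg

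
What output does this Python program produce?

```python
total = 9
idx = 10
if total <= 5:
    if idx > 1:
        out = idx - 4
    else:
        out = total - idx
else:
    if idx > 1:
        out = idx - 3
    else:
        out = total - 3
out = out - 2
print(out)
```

5

total=9, idx=10
total <= 5 is False; idx > 1 is True
→ out = idx - 3 = 7
out = 7-2 = 5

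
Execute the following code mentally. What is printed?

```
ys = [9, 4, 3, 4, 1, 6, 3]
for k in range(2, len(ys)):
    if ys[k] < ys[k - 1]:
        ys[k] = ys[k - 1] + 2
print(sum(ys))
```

k=2: 3<4, ys[2] = 4+2 = 6 → [9, 4, 6, 4, 1, 6, 3]
k=3: 4<6, ys[3] = 6+2 = 8 → [9, 4, 6, 8, 1, 6, 3]
k=4: 1<8, ys[4] = 8+2 = 10 → [9, 4, 6, 8, 10, 6, 3]
k=5: 6<10, ys[5] = 10+2 = 12 → [9, 4, 6, 8, 10, 12, 3]
k=6: 3<12, ys[6] = 12+2 = 14 → [9, 4, 6, 8, 10, 12, 14]
sum = 63

63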